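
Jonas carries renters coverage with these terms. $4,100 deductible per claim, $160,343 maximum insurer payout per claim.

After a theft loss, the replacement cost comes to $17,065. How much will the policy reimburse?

$12,965

Subtract the deductible: $17,065 − $4,100 = $12,965.
$12,965 ≤ $160,343, so the limit doesn't bind; insurer pays $12,965.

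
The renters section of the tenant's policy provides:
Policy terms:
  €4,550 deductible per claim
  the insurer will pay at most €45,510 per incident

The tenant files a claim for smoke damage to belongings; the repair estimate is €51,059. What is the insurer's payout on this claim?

€45,510

Less the €4,550 deductible: €51,059 − €4,550 = €46,509.
Since €46,509 > €45,510, the payout is capped at €45,510.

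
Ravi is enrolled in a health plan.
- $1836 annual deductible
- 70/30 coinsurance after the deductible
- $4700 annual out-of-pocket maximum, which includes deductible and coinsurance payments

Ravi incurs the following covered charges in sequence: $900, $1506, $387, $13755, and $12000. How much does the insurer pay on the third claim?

$270.90

Claim 1 ($900): entire amount goes to the deductible. Patient owes $900 (running OOP $900). Plan pays $900 − $900 = $0.
Claim 2 ($1506): $936 finishes the deductible; $570 goes to coinsurance; 30% of $570 = $171. Cost to patient: $1107. OOP to date $2007. Plan pays $1506 − $1107 = $399.
Claim 3 ($387): 30% coinsurance on $387 = $116.10. Cost to patient: $116.10. OOP to date $2123.10. Plan pays $387 − $116.10 = $270.90.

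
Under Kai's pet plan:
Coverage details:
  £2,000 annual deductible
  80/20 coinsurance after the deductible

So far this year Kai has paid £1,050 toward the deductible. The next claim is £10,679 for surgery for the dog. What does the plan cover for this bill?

£7,783.20

Remaining deductible: £2,000 − £1,050 = £950.
The remaining £9,729 (= £10,679 − £950) moves to coinsurance.
20% of £9,729 = £1,945.80 falls to the owner.
That puts the owner's cost at £950 + £1,945.80 = £2,895.80.
The insurer covers the remainder: £10,679 − £2,895.80 = £7,783.20.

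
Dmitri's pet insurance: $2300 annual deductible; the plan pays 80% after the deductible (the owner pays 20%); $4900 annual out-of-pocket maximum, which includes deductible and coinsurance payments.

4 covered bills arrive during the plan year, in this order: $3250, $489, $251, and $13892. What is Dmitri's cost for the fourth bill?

Bill 1, $3250: $2300 finishes the deductible; $950 goes to coinsurance; coinsurance $950 × 20% = $190. Cost to owner: $2490. OOP to date $2490.
Bill 2, $489: deductible already satisfied, so owner's share is 20% × $489 = $97.80. Cost to owner: $97.80. OOP to date $2587.80.
Bill 3, $251: 20% coinsurance on $251 = $50.20. Owner pays $50.20; OOP now $2638.
Bill 4, $13892: 20% coinsurance on $13892 = $2778.40. Adding that to $2638 gives $5416.40, past the $4900 cap; owner pays only $4900 − $2638 = $2262.

$2262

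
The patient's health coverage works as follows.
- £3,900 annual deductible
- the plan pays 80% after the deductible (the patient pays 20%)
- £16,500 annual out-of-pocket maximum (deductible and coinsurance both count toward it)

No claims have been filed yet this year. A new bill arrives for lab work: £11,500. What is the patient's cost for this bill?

The full £3,900 deductible is still open; £3,900 of this bill applies to it.
That leaves £11,500 − £3,900 = £7,600 for coinsurance.
Patient's 20% share of £7,600 is £1,520.
So the patient owes £3,900 + £1,520 = £5,420 before any cap.
Cumulative spending £0 + £5,420 = £5,420 stays under the £16,500 maximum.

£5,420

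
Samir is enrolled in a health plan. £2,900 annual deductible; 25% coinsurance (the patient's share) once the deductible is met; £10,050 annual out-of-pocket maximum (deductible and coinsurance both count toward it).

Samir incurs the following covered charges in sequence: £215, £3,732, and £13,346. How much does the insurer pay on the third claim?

£10,009.50

Claim 1 — £215: entire amount goes to the deductible. Cost to patient: £215. OOP to date £215. Insurer: £215 − £215 = £0.
Claim 2 — £3,732: £2,685 to deductible, leaving £1,047; 25% of £1,047 = £261.75. Cost to patient: £2,946.75. OOP to date £3,161.75. Insurer: £3,732 − £2,946.75 = £785.25.
Claim 3 — £13,346: deductible met; 25% of £13,346 = £3,336.50. Patient pays £3,336.50; OOP now £6,498.25. Insurer: £13,346 − £3,336.50 = £10,009.50.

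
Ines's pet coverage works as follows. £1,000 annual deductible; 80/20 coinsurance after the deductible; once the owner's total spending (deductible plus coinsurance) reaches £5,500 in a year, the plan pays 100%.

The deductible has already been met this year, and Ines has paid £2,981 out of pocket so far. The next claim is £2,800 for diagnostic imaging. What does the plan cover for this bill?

£2,240

The deductible is already satisfied, so the full bill goes to coinsurance.
Owner's 20% share of £2,800 is £560.
Total out-of-pocket so far would be £2,981 + £560 = £3,541, below the £5,500 cap — no reduction.
The plan picks up £2,800 − £560 = £2,240.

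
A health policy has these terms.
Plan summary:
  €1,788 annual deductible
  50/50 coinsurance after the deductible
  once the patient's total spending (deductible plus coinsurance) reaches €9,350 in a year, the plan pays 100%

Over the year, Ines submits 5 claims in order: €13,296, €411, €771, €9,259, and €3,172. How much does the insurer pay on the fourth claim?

#1 (€13,296): deductible takes €1,788, €11,508 remains; coinsurance €11,508 × 50% = €5,754. Patient owes €7,542 (running OOP €7,542). Plan pays €13,296 − €7,542 = €5,754.
#2 (€411): deductible already satisfied, so patient's share is 50% × €411 = €205.50. Patient pays €205.50; OOP now €7,747.50. Insurer: €411 − €205.50 = €205.50.
#3 (€771): deductible met; 50% of €771 = €385.50. Patient owes €385.50 (running OOP €8,133). Plan pays €771 − €385.50 = €385.50.
#4 (€9,259): deductible met; 50% of €9,259 = €4,629.50. OOP would hit €12,762.50 > €9,350, so the cap limits the patient to €9,350 − €8,133 = €1,217. Insurer: €9,259 − €1,217 = €8,042.

€8,042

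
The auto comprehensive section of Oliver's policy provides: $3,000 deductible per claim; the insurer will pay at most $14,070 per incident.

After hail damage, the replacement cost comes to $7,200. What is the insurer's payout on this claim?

Subtract the deductible: $7,200 − $3,000 = $4,200.
$4,200 ≤ $14,070, so the limit doesn't bind; insurer pays $4,200.

$4,200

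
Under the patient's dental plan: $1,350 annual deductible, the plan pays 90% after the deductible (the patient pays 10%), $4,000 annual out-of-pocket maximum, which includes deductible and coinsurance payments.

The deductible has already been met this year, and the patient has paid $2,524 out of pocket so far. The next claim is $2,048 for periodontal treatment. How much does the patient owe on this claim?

With the deductible met, the entire $2,048 is subject to coinsurance.
10% of $2,048 = $204.80 falls to the patient.
Year-to-date out-of-pocket becomes $2,524 + $204.80 = $2,728.80, still under the $4,000 maximum, so no cap applies.

$204.80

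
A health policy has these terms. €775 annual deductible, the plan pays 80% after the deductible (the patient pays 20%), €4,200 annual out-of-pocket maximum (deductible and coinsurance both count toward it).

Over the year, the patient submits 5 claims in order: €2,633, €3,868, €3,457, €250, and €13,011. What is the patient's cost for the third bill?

€691.40

Claim 1 (€2,633): deductible takes €775, €1,858 remains; patient's 20% is €371.60. Cost to patient: €1,146.60. OOP to date €1,146.60.
Claim 2 (€3,868): 20% coinsurance on €3,868 = €773.60. Cost to patient: €773.60. OOP to date €1,920.20.
Claim 3 (€3,457): deductible met; 20% of €3,457 = €691.40. Patient pays €691.40; OOP now €2,611.60.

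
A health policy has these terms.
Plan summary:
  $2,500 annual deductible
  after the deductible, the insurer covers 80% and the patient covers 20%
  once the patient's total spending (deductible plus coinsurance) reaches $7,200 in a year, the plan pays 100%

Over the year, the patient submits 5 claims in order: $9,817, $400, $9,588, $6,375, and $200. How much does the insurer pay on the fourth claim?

Claim 1 ($9,817): $2,500 to deductible, leaving $7,317; patient's 20% is $1,463.40. Cost to patient: $3,963.40. OOP to date $3,963.40. Insurer: $9,817 − $3,963.40 = $5,853.60.
Claim 2 ($400): deductible met; 20% of $400 = $80. Patient pays $80; OOP now $4,043.40. Plan pays $400 − $80 = $320.
Claim 3 ($9,588): 20% coinsurance on $9,588 = $1,917.60. Patient pays $1,917.60; OOP now $5,961. Insurer: $9,588 − $1,917.60 = $7,670.40.
Claim 4 ($6,375): deductible already satisfied, so patient's share is 20% × $6,375 = $1,275. OOP would hit $7,236 > $7,200, so the cap limits the patient to $7,200 − $5,961 = $1,239. Insurer: $6,375 − $1,239 = $5,136.

$5,136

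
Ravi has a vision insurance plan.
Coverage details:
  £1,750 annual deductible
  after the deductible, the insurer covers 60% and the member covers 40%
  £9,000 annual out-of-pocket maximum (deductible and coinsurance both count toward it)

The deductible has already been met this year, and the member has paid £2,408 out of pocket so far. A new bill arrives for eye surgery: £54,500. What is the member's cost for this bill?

With the deductible met, the entire £54,500 is subject to coinsurance.
Coinsurance: £54,500 × 40% = £21,800.
Year-to-date out-of-pocket would reach £2,408 + £21,800 = £24,208, above the £9,000 maximum, so the member pays only £9,000 − £2,408 = £6,592.

£6,592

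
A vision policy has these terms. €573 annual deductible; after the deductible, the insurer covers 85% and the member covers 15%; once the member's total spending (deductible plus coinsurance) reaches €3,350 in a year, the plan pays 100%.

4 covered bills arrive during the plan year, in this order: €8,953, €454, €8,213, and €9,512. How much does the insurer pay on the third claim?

€6,981.05

#1 (€8,953): €573 to deductible, leaving €8,380; 15% of €8,380 = €1,257. Member pays €1,830; OOP now €1,830. Plan pays €8,953 − €1,830 = €7,123.
#2 (€454): deductible met; 15% of €454 = €68.10. Member owes €68.10 (running OOP €1,898.10). Insurer: €454 − €68.10 = €385.90.
#3 (€8,213): deductible already satisfied, so member's share is 15% × €8,213 = €1,231.95. Member owes €1,231.95 (running OOP €3,130.05). Plan pays €8,213 − €1,231.95 = €6,981.05.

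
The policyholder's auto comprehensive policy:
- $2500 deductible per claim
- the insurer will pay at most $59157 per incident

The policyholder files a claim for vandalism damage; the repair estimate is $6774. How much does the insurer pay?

Less the $2500 deductible: $6774 − $2500 = $4274.
That's under the $59157 cap, so the insurer reimburses the full $4274.

$4274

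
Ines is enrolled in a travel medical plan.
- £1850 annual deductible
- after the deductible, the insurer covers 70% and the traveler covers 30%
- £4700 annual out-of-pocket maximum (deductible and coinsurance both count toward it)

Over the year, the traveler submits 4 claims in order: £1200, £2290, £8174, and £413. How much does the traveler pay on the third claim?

£2358

Claim 1 (£1200): all of it applies to the deductible. Traveler owes £1200 (running OOP £1200).
Claim 2 (£2290): deductible takes £650, £1640 remains; 30% of £1640 = £492. Traveler pays £1142; OOP now £2342.
Claim 3 (£8174): deductible met; 30% of £8174 = £2452.20. OOP would hit £4794.20 > £4700, so the cap limits the traveler to £4700 − £2342 = £2358.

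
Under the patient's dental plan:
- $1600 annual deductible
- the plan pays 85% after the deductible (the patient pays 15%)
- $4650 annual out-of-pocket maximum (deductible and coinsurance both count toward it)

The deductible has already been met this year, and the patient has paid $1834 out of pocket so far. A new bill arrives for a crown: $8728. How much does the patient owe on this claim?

$1309.20

With the deductible met, the entire $8728 is subject to coinsurance.
Patient's 15% share of $8728 is $1309.20.
Cumulative spending $1834 + $1309.20 = $3143.20 stays under the $4650 maximum.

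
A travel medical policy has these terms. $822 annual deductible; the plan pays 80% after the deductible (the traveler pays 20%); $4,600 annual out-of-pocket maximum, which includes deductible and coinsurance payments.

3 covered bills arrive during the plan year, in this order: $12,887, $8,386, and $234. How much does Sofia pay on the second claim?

$1,365

Claim 1 ($12,887): $822 to deductible, leaving $12,065; traveler's 20% is $2,413. Traveler pays $3,235; OOP now $3,235.
Claim 2 ($8,386): deductible already satisfied, so traveler's share is 20% × $8,386 = $1,677.20. OOP would hit $4,912.20 > $4,600, so the cap limits the traveler to $4,600 − $3,235 = $1,365.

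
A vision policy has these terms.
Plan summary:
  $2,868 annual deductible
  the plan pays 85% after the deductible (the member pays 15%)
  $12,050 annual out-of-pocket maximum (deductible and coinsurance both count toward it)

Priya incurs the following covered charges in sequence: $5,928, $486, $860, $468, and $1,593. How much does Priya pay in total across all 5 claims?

$3,838.05

Claim 1 — $5,928: $2,868 to deductible, leaving $3,060; coinsurance $3,060 × 15% = $459. Cost to member: $3,327. OOP to date $3,327.
Claim 2 — $486: deductible met; 15% of $486 = $72.90. Member owes $72.90 (running OOP $3,399.90).
Claim 3 — $860: deductible already satisfied, so member's share is 15% × $860 = $129. Cost to member: $129. OOP to date $3,528.90.
Claim 4 — $468: deductible met; 15% of $468 = $70.20. Member pays $70.20; OOP now $3,599.10.
Claim 5 — $1,593: deductible already satisfied, so member's share is 15% × $1,593 = $238.95. Cost to member: $238.95. OOP to date $3,838.05.
Summing the member's payments: $3,327 + $72.90 + $129 + $70.20 + $238.95 = $3,838.05.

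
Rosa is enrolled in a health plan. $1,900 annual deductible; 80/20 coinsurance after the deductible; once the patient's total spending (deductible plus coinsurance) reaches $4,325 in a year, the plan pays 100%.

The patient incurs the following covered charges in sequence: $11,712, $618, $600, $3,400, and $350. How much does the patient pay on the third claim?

$120

Bill 1, $11,712: deductible takes $1,900, $9,812 remains; patient's 20% is $1,962.40. Patient owes $3,862.40 (running OOP $3,862.40).
Bill 2, $618: deductible already satisfied, so patient's share is 20% × $618 = $123.60. Patient owes $123.60 (running OOP $3,986).
Bill 3, $600: deductible met; 20% of $600 = $120. Cost to patient: $120. OOP to date $4,106.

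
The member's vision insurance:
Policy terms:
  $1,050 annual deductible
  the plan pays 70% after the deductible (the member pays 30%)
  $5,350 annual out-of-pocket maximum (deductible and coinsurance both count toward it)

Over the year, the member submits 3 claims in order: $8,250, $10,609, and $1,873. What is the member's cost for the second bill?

Claim 1 — $8,250: deductible takes $1,050, $7,200 remains; 30% of $7,200 = $2,160. Cost to member: $3,210. OOP to date $3,210.
Claim 2 — $10,609: 30% coinsurance on $10,609 = $3,182.70. OOP would hit $6,392.70 > $5,350, so the cap limits the member to $5,350 − $3,210 = $2,140.

$2,140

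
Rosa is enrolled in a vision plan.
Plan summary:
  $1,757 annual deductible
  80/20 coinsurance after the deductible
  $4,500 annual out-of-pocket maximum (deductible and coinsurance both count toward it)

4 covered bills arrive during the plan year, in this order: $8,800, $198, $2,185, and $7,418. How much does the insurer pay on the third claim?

Claim 1 — $8,800: deductible takes $1,757, $7,043 remains; coinsurance $7,043 × 20% = $1,408.60. Member pays $3,165.60; OOP now $3,165.60. Plan pays $8,800 − $3,165.60 = $5,634.40.
Claim 2 — $198: deductible already satisfied, so member's share is 20% × $198 = $39.60. Member pays $39.60; OOP now $3,205.20. Insurer: $198 − $39.60 = $158.40.
Claim 3 — $2,185: deductible met; 20% of $2,185 = $437. Member owes $437 (running OOP $3,642.20). Plan pays $2,185 − $437 = $1,748.

$1,748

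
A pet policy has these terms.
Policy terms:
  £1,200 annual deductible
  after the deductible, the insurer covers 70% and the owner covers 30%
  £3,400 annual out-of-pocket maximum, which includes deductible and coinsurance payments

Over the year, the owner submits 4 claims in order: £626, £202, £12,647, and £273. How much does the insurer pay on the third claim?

£10,075

#1 (£626): entire amount goes to the deductible. Owner pays £626; OOP now £626. Plan pays £626 − £626 = £0.
#2 (£202): all of it applies to the deductible. Owner owes £202 (running OOP £828). Insurer: £202 − £202 = £0.
#3 (£12,647): £372 to deductible, leaving £12,275; owner's 30% is £3,682.50. Deductible plus coinsurance: £372 + £3,682.50 = £4,054.50. That would push OOP to £4,882.50, over the £3,400 cap, so owner pays £3,400 − £828 = £2,572. Insurer: £12,647 − £2,572 = £10,075.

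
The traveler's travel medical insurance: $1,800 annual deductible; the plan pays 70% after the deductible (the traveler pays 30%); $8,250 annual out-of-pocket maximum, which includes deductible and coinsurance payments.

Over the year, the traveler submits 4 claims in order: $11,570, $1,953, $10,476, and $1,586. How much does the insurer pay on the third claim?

Claim 1 — $11,570: $1,800 finishes the deductible; $9,770 goes to coinsurance; 30% of $9,770 = $2,931. Cost to traveler: $4,731. OOP to date $4,731. Plan pays $11,570 − $4,731 = $6,839.
Claim 2 — $1,953: deductible already satisfied, so traveler's share is 30% × $1,953 = $585.90. Cost to traveler: $585.90. OOP to date $5,316.90. Plan pays $1,953 − $585.90 = $1,367.10.
Claim 3 — $10,476: 30% coinsurance on $10,476 = $3,142.80. That would push OOP to $8,459.70, over the $8,250 cap, so traveler pays $8,250 − $5,316.90 = $2,933.10. Plan pays $10,476 − $2,933.10 = $7,542.90.

$7,542.90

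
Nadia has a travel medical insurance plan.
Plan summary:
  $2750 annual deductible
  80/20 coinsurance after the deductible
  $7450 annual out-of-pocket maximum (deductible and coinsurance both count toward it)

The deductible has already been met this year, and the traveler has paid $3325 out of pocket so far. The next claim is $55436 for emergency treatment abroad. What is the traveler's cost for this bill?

$4125

The deductible is already satisfied, so the full bill goes to coinsurance.
Traveler's 20% share of $55436 is $11087.20.
Year-to-date out-of-pocket would reach $3325 + $11087.20 = $14412.20, above the $7450 maximum, so the traveler pays only $7450 − $3325 = $4125.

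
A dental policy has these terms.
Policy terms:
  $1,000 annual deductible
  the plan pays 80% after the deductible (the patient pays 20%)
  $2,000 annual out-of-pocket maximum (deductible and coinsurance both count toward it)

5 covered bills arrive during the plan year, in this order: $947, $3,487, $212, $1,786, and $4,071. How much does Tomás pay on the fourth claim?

$270.80

Claim 1 — $947: all of it applies to the deductible. Cost to patient: $947. OOP to date $947.
Claim 2 — $3,487: $53 finishes the deductible; $3,434 goes to coinsurance; coinsurance $3,434 × 20% = $686.80. Patient owes $739.80 (running OOP $1,686.80).
Claim 3 — $212: 20% coinsurance on $212 = $42.40. Cost to patient: $42.40. OOP to date $1,729.20.
Claim 4 — $1,786: 20% coinsurance on $1,786 = $357.20. That would push OOP to $2,086.40, over the $2,000 cap, so patient pays $2,000 − $1,729.20 = $270.80.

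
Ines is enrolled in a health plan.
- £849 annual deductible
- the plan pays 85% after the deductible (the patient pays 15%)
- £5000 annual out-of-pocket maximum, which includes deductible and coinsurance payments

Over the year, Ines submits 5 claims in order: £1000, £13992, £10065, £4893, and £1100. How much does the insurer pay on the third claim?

£8555.25

#1 (£1000): deductible takes £849, £151 remains; patient's 15% is £22.65. Patient owes £871.65 (running OOP £871.65). Insurer: £1000 − £871.65 = £128.35.
#2 (£13992): 15% coinsurance on £13992 = £2098.80. Cost to patient: £2098.80. OOP to date £2970.45. Insurer: £13992 − £2098.80 = £11893.20.
#3 (£10065): deductible met; 15% of £10065 = £1509.75. Patient owes £1509.75 (running OOP £4480.20). Insurer: £10065 − £1509.75 = £8555.25.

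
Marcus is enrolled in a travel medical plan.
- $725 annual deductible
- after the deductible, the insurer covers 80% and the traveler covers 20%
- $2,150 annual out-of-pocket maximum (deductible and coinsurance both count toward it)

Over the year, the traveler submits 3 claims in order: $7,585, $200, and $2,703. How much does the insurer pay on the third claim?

$2,690

Bill 1, $7,585: deductible takes $725, $6,860 remains; coinsurance $6,860 × 20% = $1,372. Traveler owes $2,097 (running OOP $2,097). Insurer: $7,585 − $2,097 = $5,488.
Bill 2, $200: deductible already satisfied, so traveler's share is 20% × $200 = $40. Traveler pays $40; OOP now $2,137. Insurer: $200 − $40 = $160.
Bill 3, $2,703: deductible met; 20% of $2,703 = $540.60. That would push OOP to $2,677.60, over the $2,150 cap, so traveler pays $2,150 − $2,137 = $13. Insurer: $2,703 − $13 = $2,690.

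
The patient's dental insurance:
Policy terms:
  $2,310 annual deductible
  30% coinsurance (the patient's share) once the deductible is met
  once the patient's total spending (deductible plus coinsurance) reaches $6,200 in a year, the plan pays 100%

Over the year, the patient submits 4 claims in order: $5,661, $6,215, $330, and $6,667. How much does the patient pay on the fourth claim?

$921.20

Claim 1 ($5,661): $2,310 finishes the deductible; $3,351 goes to coinsurance; patient's 30% is $1,005.30. Patient owes $3,315.30 (running OOP $3,315.30).
Claim 2 ($6,215): 30% coinsurance on $6,215 = $1,864.50. Cost to patient: $1,864.50. OOP to date $5,179.80.
Claim 3 ($330): deductible met; 30% of $330 = $99. Patient owes $99 (running OOP $5,278.80).
Claim 4 ($6,667): deductible already satisfied, so patient's share is 30% × $6,667 = $2,000.10. OOP would hit $7,278.90 > $6,200, so the cap limits the patient to $6,200 − $5,278.80 = $921.20.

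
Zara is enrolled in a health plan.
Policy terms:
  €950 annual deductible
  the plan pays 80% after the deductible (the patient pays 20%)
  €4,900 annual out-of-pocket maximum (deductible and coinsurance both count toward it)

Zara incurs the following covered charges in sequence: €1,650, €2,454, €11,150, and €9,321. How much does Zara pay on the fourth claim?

#1 (€1,650): €950 to deductible, leaving €700; coinsurance €700 × 20% = €140. Cost to patient: €1,090. OOP to date €1,090.
#2 (€2,454): deductible already satisfied, so patient's share is 20% × €2,454 = €490.80. Patient pays €490.80; OOP now €1,580.80.
#3 (€11,150): 20% coinsurance on €11,150 = €2,230. Cost to patient: €2,230. OOP to date €3,810.80.
#4 (€9,321): deductible already satisfied, so patient's share is 20% × €9,321 = €1,864.20. That would push OOP to €5,675, over the €4,900 cap, so patient pays €4,900 − €3,810.80 = €1,089.20.

€1,089.20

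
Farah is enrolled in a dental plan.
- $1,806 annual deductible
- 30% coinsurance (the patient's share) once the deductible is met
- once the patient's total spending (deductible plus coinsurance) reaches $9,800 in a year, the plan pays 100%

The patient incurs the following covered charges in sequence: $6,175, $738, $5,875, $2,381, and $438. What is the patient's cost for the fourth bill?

$714.30

Claim 1 — $6,175: $1,806 to deductible, leaving $4,369; patient's 30% is $1,310.70. Patient owes $3,116.70 (running OOP $3,116.70).
Claim 2 — $738: 30% coinsurance on $738 = $221.40. Patient owes $221.40 (running OOP $3,338.10).
Claim 3 — $5,875: deductible already satisfied, so patient's share is 30% × $5,875 = $1,762.50. Cost to patient: $1,762.50. OOP to date $5,100.60.
Claim 4 — $2,381: deductible already satisfied, so patient's share is 30% × $2,381 = $714.30. Patient owes $714.30 (running OOP $5,814.90).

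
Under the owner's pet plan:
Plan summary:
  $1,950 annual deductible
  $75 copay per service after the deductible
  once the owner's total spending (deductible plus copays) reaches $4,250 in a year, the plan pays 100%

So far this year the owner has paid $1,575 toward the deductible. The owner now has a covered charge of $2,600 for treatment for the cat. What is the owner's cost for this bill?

$1,575 of the $1,950 deductible is already met, leaving $375.
That leaves $2,600 − $375 = $2,225 for the copay.
Copay on this service: $75.
That puts the owner's cost at $375 + $75 = $450 before any cap.
Cumulative spending $1,575 + $450 = $2,025 stays under the $4,250 maximum.

$450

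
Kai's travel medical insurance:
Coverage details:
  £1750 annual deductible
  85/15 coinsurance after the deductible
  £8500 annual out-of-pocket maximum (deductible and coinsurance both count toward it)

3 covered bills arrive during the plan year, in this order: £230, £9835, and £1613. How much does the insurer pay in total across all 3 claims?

#1 (£230): entire amount goes to the deductible. Cost to traveler: £230. OOP to date £230. Insurer: £230 − £230 = £0.
#2 (£9835): £1520 finishes the deductible; £8315 goes to coinsurance; coinsurance £8315 × 15% = £1247.25. Cost to traveler: £2767.25. OOP to date £2997.25. Insurer: £9835 − £2767.25 = £7067.75.
#3 (£1613): deductible already satisfied, so traveler's share is 15% × £1613 = £241.95. Traveler pays £241.95; OOP now £3239.20. Insurer: £1613 − £241.95 = £1371.05.
Insurer total = bills − traveler's total = £11678 − £3239.20 = £8438.80.

£8438.80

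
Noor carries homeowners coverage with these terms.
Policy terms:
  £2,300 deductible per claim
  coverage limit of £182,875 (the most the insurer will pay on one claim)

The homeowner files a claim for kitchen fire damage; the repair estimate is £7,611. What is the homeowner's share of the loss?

After the deductible, £7,611 − £2,300 = £5,311 remains.
£5,311 ≤ £182,875, so the limit doesn't bind; insurer pays £5,311.
The homeowner bears the rest of the original loss: £7,611 − £5,311 = £2,300.

£2,300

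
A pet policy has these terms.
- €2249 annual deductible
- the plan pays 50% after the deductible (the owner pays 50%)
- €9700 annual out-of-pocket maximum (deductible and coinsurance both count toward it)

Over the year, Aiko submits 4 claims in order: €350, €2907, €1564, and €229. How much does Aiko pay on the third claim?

€782

Bill 1, €350: all of it applies to the deductible. Cost to owner: €350. OOP to date €350.
Bill 2, €2907: deductible takes €1899, €1008 remains; 50% of €1008 = €504. Owner owes €2403 (running OOP €2753).
Bill 3, €1564: 50% coinsurance on €1564 = €782. Owner pays €782; OOP now €3535.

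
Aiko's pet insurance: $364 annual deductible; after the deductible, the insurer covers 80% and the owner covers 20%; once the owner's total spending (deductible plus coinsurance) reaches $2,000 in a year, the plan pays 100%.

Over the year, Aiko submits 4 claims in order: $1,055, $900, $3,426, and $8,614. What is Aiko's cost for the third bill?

Bill 1, $1,055: $364 finishes the deductible; $691 goes to coinsurance; owner's 20% is $138.20. Cost to owner: $502.20. OOP to date $502.20.
Bill 2, $900: deductible met; 20% of $900 = $180. Cost to owner: $180. OOP to date $682.20.
Bill 3, $3,426: deductible already satisfied, so owner's share is 20% × $3,426 = $685.20. Owner pays $685.20; OOP now $1,367.40.

$685.20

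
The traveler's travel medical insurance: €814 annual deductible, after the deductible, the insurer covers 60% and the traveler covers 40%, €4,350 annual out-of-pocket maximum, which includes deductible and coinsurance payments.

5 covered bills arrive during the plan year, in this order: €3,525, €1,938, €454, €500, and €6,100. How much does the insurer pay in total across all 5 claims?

Bill 1, €3,525: €814 finishes the deductible; €2,711 goes to coinsurance; coinsurance €2,711 × 40% = €1,084.40. Traveler owes €1,898.40 (running OOP €1,898.40). Plan pays €3,525 − €1,898.40 = €1,626.60.
Bill 2, €1,938: deductible already satisfied, so traveler's share is 40% × €1,938 = €775.20. Traveler owes €775.20 (running OOP €2,673.60). Plan pays €1,938 − €775.20 = €1,162.80.
Bill 3, €454: 40% coinsurance on €454 = €181.60. Cost to traveler: €181.60. OOP to date €2,855.20. Insurer: €454 − €181.60 = €272.40.
Bill 4, €500: 40% coinsurance on €500 = €200. Traveler owes €200 (running OOP €3,055.20). Insurer: €500 − €200 = €300.
Bill 5, €6,100: deductible already satisfied, so traveler's share is 40% × €6,100 = €2,440. That would push OOP to €5,495.20, over the €4,350 cap, so traveler pays €4,350 − €3,055.20 = €1,294.80. Insurer: €6,100 − €1,294.80 = €4,805.20.
Insurer total = bills − traveler's total = €12,517 − €4,350 = €8,167.

€8,167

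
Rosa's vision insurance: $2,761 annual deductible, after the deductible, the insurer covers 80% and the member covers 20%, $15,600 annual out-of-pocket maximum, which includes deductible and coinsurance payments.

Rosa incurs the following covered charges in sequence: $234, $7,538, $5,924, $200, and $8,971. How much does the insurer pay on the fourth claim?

$160

Claim 1 — $234: entire amount goes to the deductible. Cost to member: $234. OOP to date $234. Plan pays $234 − $234 = $0.
Claim 2 — $7,538: $2,527 to deductible, leaving $5,011; coinsurance $5,011 × 20% = $1,002.20. Cost to member: $3,529.20. OOP to date $3,763.20. Plan pays $7,538 − $3,529.20 = $4,008.80.
Claim 3 — $5,924: deductible already satisfied, so member's share is 20% × $5,924 = $1,184.80. Member owes $1,184.80 (running OOP $4,948). Plan pays $5,924 − $1,184.80 = $4,739.20.
Claim 4 — $200: 20% coinsurance on $200 = $40. Member pays $40; OOP now $4,988. Insurer: $200 − $40 = $160.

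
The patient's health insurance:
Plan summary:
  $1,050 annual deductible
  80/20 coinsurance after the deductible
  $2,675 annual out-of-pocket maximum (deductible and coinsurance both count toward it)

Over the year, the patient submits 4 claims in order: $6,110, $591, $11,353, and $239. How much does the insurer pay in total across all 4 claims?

Claim 1 — $6,110: $1,050 finishes the deductible; $5,060 goes to coinsurance; patient's 20% is $1,012. Cost to patient: $2,062. OOP to date $2,062. Insurer: $6,110 − $2,062 = $4,048.
Claim 2 — $591: deductible met; 20% of $591 = $118.20. Cost to patient: $118.20. OOP to date $2,180.20. Insurer: $591 − $118.20 = $472.80.
Claim 3 — $11,353: 20% coinsurance on $11,353 = $2,270.60. OOP would hit $4,450.80 > $2,675, so the cap limits the patient to $2,675 − $2,180.20 = $494.80. Plan pays $11,353 − $494.80 = $10,858.20.
Claim 4 — $239: 20% coinsurance on $239 = $47.80. OOP would hit $2,722.80 > $2,675, so the cap limits the patient to $2,675 − $2,675 = $0. Insurer: $239 − $0 = $239.
Insurer total = bills − patient's total = $18,293 − $2,675 = $15,618.

$15,618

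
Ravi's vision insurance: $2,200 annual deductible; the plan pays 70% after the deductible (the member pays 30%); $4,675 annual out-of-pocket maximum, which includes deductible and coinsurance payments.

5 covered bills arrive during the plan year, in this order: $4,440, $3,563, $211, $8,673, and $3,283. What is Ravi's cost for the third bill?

Claim 1 — $4,440: deductible takes $2,200, $2,240 remains; coinsurance $2,240 × 30% = $672. Member owes $2,872 (running OOP $2,872).
Claim 2 — $3,563: deductible already satisfied, so member's share is 30% × $3,563 = $1,068.90. Cost to member: $1,068.90. OOP to date $3,940.90.
Claim 3 — $211: deductible already satisfied, so member's share is 30% × $211 = $63.30. Member pays $63.30; OOP now $4,004.20.

$63.30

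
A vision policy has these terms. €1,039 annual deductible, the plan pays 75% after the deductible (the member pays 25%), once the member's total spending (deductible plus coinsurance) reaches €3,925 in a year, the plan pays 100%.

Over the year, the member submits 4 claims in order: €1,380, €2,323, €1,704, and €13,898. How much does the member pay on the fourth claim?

Claim 1 (€1,380): €1,039 finishes the deductible; €341 goes to coinsurance; member's 25% is €85.25. Cost to member: €1,124.25. OOP to date €1,124.25.
Claim 2 (€2,323): deductible already satisfied, so member's share is 25% × €2,323 = €580.75. Member pays €580.75; OOP now €1,705.
Claim 3 (€1,704): deductible already satisfied, so member's share is 25% × €1,704 = €426. Member owes €426 (running OOP €2,131).
Claim 4 (€13,898): deductible already satisfied, so member's share is 25% × €13,898 = €3,474.50. OOP would hit €5,605.50 > €3,925, so the cap limits the member to €3,925 − €2,131 = €1,794.

€1,794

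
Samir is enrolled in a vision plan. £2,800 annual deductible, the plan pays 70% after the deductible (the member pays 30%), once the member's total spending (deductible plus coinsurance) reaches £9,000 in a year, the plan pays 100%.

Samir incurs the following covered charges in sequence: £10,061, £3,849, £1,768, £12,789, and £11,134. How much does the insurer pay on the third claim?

£1,237.60

Bill 1, £10,061: £2,800 finishes the deductible; £7,261 goes to coinsurance; coinsurance £7,261 × 30% = £2,178.30. Cost to member: £4,978.30. OOP to date £4,978.30. Insurer: £10,061 − £4,978.30 = £5,082.70.
Bill 2, £3,849: 30% coinsurance on £3,849 = £1,154.70. Cost to member: £1,154.70. OOP to date £6,133. Insurer: £3,849 − £1,154.70 = £2,694.30.
Bill 3, £1,768: deductible met; 30% of £1,768 = £530.40. Member owes £530.40 (running OOP £6,663.40). Plan pays £1,768 − £530.40 = £1,237.60.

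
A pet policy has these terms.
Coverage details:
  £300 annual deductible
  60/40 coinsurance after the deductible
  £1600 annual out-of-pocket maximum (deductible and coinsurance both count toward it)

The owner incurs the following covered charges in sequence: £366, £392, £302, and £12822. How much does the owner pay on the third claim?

Claim 1 — £366: deductible takes £300, £66 remains; coinsurance £66 × 40% = £26.40. Owner pays £326.40; OOP now £326.40.
Claim 2 — £392: deductible met; 40% of £392 = £156.80. Cost to owner: £156.80. OOP to date £483.20.
Claim 3 — £302: deductible already satisfied, so owner's share is 40% × £302 = £120.80. Owner pays £120.80; OOP now £604.

£120.80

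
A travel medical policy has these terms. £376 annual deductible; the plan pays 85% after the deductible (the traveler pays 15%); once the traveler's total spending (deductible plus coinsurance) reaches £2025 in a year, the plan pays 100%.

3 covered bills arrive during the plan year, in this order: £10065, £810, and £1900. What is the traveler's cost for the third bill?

Bill 1, £10065: £376 to deductible, leaving £9689; coinsurance £9689 × 15% = £1453.35. Traveler owes £1829.35 (running OOP £1829.35).
Bill 2, £810: deductible already satisfied, so traveler's share is 15% × £810 = £121.50. Cost to traveler: £121.50. OOP to date £1950.85.
Bill 3, £1900: 15% coinsurance on £1900 = £285. That would push OOP to £2235.85, over the £2025 cap, so traveler pays £2025 − £1950.85 = £74.15.

£74.15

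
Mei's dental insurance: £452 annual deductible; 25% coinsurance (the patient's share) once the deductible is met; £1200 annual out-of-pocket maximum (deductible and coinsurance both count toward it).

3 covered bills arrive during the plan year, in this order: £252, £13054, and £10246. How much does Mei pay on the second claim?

£948

Claim 1 — £252: fully absorbed by the deductible. Patient owes £252 (running OOP £252).
Claim 2 — £13054: deductible takes £200, £12854 remains; 25% of £12854 = £3213.50. Claim cost before the cap: £200 + £3213.50 = £3413.50. That would push OOP to £3665.50, over the £1200 cap, so patient pays £1200 − £252 = £948.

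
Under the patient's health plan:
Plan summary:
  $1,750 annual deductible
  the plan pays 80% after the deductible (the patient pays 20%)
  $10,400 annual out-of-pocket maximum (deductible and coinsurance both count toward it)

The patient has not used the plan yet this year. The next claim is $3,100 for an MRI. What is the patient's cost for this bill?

The full $1,750 deductible is still open; $1,750 of this bill applies to it.
After the $1,750 deductible portion, $3,100 − $1,750 = $1,350 is subject to coinsurance.
Coinsurance: $1,350 × 20% = $270.
So the patient owes $1,750 + $270 = $2,020 before any cap.
Year-to-date out-of-pocket becomes $0 + $2,020 = $2,020, still under the $10,400 maximum, so no cap applies.

$2,020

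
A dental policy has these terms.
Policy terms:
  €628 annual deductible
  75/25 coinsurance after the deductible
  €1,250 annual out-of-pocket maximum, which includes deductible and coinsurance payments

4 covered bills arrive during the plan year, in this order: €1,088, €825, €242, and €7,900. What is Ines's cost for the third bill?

€60.50

Claim 1 — €1,088: €628 to deductible, leaving €460; patient's 25% is €115. Cost to patient: €743. OOP to date €743.
Claim 2 — €825: 25% coinsurance on €825 = €206.25. Cost to patient: €206.25. OOP to date €949.25.
Claim 3 — €242: deductible met; 25% of €242 = €60.50. Cost to patient: €60.50. OOP to date €1,009.75.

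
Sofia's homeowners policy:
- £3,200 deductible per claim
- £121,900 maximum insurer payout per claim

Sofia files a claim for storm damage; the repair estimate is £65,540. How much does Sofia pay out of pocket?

Subtract the deductible: £65,540 − £3,200 = £62,340.
That's under the £121,900 cap, so the insurer reimburses the full £62,340.
Out of pocket: £65,540 − £62,340 = £3,200.

£3,200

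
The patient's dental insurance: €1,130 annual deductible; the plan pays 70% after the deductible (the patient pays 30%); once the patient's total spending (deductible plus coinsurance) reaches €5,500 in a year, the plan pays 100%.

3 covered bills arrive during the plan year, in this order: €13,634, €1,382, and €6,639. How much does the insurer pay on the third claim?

Claim 1 (€13,634): €1,130 finishes the deductible; €12,504 goes to coinsurance; coinsurance €12,504 × 30% = €3,751.20. Cost to patient: €4,881.20. OOP to date €4,881.20. Insurer: €13,634 − €4,881.20 = €8,752.80.
Claim 2 (€1,382): deductible already satisfied, so patient's share is 30% × €1,382 = €414.60. Patient owes €414.60 (running OOP €5,295.80). Plan pays €1,382 − €414.60 = €967.40.
Claim 3 (€6,639): deductible met; 30% of €6,639 = €1,991.70. Adding that to €5,295.80 gives €7,287.50, past the €5,500 cap; patient pays only €5,500 − €5,295.80 = €204.20. Insurer: €6,639 − €204.20 = €6,434.80.

€6,434.80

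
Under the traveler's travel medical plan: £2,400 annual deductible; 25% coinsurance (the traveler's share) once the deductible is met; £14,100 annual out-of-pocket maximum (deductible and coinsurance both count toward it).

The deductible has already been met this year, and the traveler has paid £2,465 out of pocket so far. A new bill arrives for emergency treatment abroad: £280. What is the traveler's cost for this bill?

With the deductible met, the entire £280 is subject to coinsurance.
25% of £280 = £70 falls to the traveler.
Year-to-date out-of-pocket becomes £2,465 + £70 = £2,535, still under the £14,100 maximum, so no cap applies.

£70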